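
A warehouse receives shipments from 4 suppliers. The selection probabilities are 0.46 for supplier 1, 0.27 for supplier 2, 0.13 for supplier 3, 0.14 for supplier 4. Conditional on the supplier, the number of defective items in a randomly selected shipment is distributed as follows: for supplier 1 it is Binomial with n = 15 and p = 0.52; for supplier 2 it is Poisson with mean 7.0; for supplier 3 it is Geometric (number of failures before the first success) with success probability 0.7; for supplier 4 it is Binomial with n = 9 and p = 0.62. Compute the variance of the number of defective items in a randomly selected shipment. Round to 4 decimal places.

Per component, 1: μ=7.8, E[X²]=64.584; 2: μ=7, E[X²]=56; 3: μ=0.428571, E[X²]=0.795918; 4: μ=5.58, E[X²]=33.2568.
E[X] = 0.46·7.8 + 0.27·7 + 0.13·0.428571 + 0.14·5.58 = 6.31491.
E[X²] = 0.46·64.584 + 0.27·56 + 0.13·0.795918 + 0.14·33.2568 = 49.5881.
Var(X) = E[X²] − (E[X])² = 49.5881 − 39.8781 = 9.70992.

9.7099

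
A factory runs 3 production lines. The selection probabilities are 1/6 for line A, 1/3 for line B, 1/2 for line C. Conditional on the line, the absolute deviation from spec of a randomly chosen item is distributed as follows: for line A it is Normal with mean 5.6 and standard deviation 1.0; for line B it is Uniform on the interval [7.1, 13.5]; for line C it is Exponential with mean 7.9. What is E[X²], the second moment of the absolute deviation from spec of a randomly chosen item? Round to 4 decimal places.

104.3044

For each component E[X²] = Var + (mean)², giving A: 32.36; B: 109.503; C: 124.82.
Overall E[X²] = 0.166667·32.36 + 0.333333·109.503 + 0.5·124.82 = 104.304.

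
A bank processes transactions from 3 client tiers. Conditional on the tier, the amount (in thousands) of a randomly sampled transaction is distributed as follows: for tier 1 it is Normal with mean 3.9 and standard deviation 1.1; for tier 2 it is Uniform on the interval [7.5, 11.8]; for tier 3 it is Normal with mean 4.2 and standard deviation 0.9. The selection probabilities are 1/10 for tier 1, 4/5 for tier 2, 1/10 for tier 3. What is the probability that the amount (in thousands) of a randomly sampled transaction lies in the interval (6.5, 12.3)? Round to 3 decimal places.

Conditional on each tier, P(6.5 < X < 12.3): 1: 0.00904828; 2: 1; 3: 0.00530092.
By total probability, P(6.5 < X < 12.3) = 0.1·0.00904828 + 0.8·1 + 0.1·0.00530092 = 0.801435.

0.801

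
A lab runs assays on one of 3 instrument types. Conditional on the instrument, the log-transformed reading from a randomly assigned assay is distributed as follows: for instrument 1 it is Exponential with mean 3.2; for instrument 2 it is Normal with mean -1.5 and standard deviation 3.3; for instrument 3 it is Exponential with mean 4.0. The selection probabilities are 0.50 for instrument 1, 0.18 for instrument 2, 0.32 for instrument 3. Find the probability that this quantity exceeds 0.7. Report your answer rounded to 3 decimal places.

Conditional on each instrument, P(X > 0.7): 1: 0.803523; 2: 0.252493; 3: 0.839457.
By total probability, P(X > 0.7) = 0.5·0.803523 + 0.18·0.252493 + 0.32·0.839457 = 0.715836.

0.716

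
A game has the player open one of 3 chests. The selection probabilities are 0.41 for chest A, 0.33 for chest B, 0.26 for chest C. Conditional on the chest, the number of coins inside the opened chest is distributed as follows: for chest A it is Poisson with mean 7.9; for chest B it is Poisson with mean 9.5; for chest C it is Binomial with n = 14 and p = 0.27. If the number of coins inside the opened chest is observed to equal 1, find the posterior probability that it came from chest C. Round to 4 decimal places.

0.9197

Likelihoods P(X=1 | ·): A: 0.00292887; B: 0.000711092; C: 0.0631959.
Posterior ∝ prior × likelihood. Numerator for C: 0.26·0.0631959 = 0.0164309.
Normalizing constant: 0.41·0.00292887 + 0.33·0.000711092 + 0.26·0.0631959 = 0.0178664.
P(C | observation) = 0.0164309 / 0.0178664 = 0.919654.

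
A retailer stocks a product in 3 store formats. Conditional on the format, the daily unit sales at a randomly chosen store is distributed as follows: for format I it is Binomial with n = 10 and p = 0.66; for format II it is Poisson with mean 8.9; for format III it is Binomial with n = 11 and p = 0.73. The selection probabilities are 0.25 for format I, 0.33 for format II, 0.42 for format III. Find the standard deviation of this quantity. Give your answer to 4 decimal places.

Per component, I: μ=6.6, E[X²]=45.804; II: μ=8.9, E[X²]=88.11; III: μ=8.03, E[X²]=66.649.
E[X] = 0.25·6.6 + 0.33·8.9 + 0.42·8.03 = 7.9596.
E[X²] = 0.25·45.804 + 0.33·88.11 + 0.42·66.649 = 68.5199.
Var(X) = E[X²] − (E[X])² = 68.5199 − 63.3552 = 5.16465.
SD(X) = √5.16465 = 2.27259.

2.2726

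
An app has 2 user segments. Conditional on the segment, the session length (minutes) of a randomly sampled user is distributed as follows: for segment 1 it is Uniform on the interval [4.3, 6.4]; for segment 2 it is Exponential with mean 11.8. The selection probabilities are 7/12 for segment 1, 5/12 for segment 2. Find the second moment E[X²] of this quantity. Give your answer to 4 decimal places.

132.9442

For each component E[X²] = Var + (mean)², giving 1: 28.99; 2: 278.48.
Overall E[X²] = 0.583333·28.99 + 0.416667·278.48 = 132.944.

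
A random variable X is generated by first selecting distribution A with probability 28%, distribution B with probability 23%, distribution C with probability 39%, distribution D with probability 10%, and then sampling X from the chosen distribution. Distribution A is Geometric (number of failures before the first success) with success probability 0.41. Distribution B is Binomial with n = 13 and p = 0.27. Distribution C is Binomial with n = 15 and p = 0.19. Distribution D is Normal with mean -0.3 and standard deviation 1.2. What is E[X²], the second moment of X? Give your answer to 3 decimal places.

For each component E[X²] = Var + (mean)², giving A: 5.58061; B: 14.8824; C: 10.431; D: 1.53.
Overall E[X²] = 0.28·5.58061 + 0.23·14.8824 + 0.39·10.431 + 0.1·1.53 = 9.20661.

9.207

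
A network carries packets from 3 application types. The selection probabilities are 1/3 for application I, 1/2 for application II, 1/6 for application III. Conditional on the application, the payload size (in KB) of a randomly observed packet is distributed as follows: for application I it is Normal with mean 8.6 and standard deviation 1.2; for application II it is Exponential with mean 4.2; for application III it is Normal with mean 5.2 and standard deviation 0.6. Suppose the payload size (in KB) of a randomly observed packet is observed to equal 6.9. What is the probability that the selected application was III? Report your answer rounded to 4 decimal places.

0.0305

Likelihoods f(6.9 | ·): I: 0.121878; II: 0.046054; III: 0.0120102.
Posterior ∝ prior × likelihood. Numerator for III: 0.166667·0.0120102 = 0.00200169.
Normalizing constant: 0.333333·0.121878 + 0.5·0.046054 + 0.166667·0.0120102 = 0.0656548.
P(III | observation) = 0.00200169 / 0.0656548 = 0.0304882.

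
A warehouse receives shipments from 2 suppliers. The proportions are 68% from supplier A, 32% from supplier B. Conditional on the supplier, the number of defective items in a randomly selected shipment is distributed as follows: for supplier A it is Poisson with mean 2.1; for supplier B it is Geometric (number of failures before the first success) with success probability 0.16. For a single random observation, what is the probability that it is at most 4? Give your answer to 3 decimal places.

0.824

Conditional on each supplier, P(X ≤ 4): A: 0.937874; B: 0.581788.
By total probability, P(X ≤ 4) = 0.68·0.937874 + 0.32·0.581788 = 0.823926.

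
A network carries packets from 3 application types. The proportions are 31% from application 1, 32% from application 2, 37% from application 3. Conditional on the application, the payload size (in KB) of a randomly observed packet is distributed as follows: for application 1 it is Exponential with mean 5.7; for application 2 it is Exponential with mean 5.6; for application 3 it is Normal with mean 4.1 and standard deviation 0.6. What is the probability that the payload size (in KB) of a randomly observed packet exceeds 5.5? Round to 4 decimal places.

Conditional on each application, P(X > 5.5): 1: 0.381017; 2: 0.374508; 3: 0.00981533.
By total probability, P(X > 5.5) = 0.31·0.381017 + 0.32·0.374508 + 0.37·0.00981533 = 0.241589.

0.2416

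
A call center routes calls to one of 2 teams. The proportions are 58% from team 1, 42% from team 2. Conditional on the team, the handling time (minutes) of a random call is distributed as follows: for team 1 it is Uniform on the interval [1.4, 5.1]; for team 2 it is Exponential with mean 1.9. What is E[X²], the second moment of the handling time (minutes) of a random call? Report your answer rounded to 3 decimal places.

For each component E[X²] = Var + (mean)², giving 1: 11.7033; 2: 7.22.
Overall E[X²] = 0.58·11.7033 + 0.42·7.22 = 9.82033.

9.820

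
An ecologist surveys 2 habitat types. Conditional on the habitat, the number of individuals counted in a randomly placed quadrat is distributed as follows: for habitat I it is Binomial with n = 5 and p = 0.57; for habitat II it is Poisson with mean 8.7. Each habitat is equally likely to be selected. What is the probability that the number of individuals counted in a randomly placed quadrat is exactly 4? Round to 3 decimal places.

Conditional on each habitat, P(X = 4): I: 0.226954; II: 0.0397653.
By total probability, P(X = 4) = 0.5·0.226954 + 0.5·0.0397653 = 0.13336.

0.133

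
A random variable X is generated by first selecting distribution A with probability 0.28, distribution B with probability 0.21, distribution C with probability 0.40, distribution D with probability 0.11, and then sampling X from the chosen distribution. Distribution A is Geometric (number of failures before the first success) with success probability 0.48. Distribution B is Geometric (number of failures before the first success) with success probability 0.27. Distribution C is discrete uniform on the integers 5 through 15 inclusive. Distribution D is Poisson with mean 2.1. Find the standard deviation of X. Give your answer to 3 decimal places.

Per component, A: μ=1.08333, E[X²]=3.43056; B: μ=2.7037, E[X²]=17.3237; C: μ=10, E[X²]=110; D: μ=2.1, E[X²]=6.51.
E[X] = 0.28·1.08333 + 0.21·2.7037 + 0.4·10 + 0.11·2.1 = 5.10211.
E[X²] = 0.28·3.43056 + 0.21·17.3237 + 0.4·110 + 0.11·6.51 = 49.3146.
Var(X) = E[X²] − (E[X])² = 49.3146 − 26.0315 = 23.2831.
SD(X) = √23.2831 = 4.82526.

4.825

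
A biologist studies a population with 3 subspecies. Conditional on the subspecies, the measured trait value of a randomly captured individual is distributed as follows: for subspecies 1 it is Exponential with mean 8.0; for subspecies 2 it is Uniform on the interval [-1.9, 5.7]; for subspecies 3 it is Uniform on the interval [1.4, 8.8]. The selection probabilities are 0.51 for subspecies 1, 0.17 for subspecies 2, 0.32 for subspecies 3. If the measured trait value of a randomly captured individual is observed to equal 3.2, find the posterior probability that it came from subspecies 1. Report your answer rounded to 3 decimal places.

0.394

Likelihoods f(3.2 | ·): 1: 0.08379; 2: 0.131579; 3: 0.135135.
Posterior ∝ prior × likelihood. Numerator for 1: 0.51·0.08379 = 0.0427329.
Normalizing constant: 0.51·0.08379 + 0.17·0.131579 + 0.32·0.135135 = 0.108345.
P(1 | observation) = 0.0427329 / 0.108345 = 0.394417.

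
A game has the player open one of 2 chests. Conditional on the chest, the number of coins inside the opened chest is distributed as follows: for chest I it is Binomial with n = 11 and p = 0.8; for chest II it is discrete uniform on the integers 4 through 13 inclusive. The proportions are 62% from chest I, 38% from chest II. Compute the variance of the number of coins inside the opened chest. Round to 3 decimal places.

Per component, I: μ=8.8, E[X²]=79.2; II: μ=8.5, E[X²]=80.5.
E[X] = 0.62·8.8 + 0.38·8.5 = 8.686.
E[X²] = 0.62·79.2 + 0.38·80.5 = 79.694.
Var(X) = E[X²] − (E[X])² = 79.694 − 75.4466 = 4.2474.

4.247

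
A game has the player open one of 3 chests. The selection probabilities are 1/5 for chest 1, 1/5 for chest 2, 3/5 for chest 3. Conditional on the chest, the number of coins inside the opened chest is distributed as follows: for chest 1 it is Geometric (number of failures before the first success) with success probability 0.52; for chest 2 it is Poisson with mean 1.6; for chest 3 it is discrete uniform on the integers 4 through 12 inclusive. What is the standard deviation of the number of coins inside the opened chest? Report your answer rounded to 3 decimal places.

3.952

Per component, 1: μ=0.923077, E[X²]=2.62722; 2: μ=1.6, E[X²]=4.16; 3: μ=8, E[X²]=70.6667.
E[X] = 0.2·0.923077 + 0.2·1.6 + 0.6·8 = 5.30462.
E[X²] = 0.2·2.62722 + 0.2·4.16 + 0.6·70.6667 = 43.7574.
Var(X) = E[X²] − (E[X])² = 43.7574 − 28.1389 = 15.6185.
SD(X) = √15.6185 = 3.95202.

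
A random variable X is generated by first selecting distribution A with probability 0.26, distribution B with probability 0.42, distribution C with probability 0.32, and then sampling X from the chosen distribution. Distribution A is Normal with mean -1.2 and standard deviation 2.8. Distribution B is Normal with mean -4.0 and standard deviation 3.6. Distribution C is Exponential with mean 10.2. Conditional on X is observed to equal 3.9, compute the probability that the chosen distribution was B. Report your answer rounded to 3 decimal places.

0.128

Likelihoods f(3.9 | ·): A: 0.0271234; B: 0.00997508; C: 0.0668877.
Posterior ∝ prior × likelihood. Numerator for B: 0.42·0.00997508 = 0.00418953.
Normalizing constant: 0.26·0.0271234 + 0.42·0.00997508 + 0.32·0.0668877 = 0.0326457.
P(B | observation) = 0.00418953 / 0.0326457 = 0.128333.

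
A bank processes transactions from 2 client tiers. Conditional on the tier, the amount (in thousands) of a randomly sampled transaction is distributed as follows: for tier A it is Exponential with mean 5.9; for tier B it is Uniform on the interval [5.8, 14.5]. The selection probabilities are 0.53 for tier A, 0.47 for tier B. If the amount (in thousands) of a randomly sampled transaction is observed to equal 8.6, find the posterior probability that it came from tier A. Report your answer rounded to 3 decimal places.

0.279

Likelihoods f(8.6 | ·): A: 0.0394556; B: 0.114943.
Posterior ∝ prior × likelihood. Numerator for A: 0.53·0.0394556 = 0.0209115.
Normalizing constant: 0.53·0.0394556 + 0.47·0.114943 = 0.0749345.
P(A | observation) = 0.0209115 / 0.0749345 = 0.279063.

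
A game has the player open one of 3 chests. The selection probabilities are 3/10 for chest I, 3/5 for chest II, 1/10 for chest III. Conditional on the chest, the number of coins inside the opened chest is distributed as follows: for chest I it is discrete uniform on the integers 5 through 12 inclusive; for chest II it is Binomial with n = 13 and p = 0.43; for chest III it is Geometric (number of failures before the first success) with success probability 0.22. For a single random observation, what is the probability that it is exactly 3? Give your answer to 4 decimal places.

0.0598

Conditional on each chest, P(X = 3): I: 0; II: 0.0823228; III: 0.104401.
By total probability, P(X = 3) = 0.3·0 + 0.6·0.0823228 + 0.1·0.104401 = 0.0598338.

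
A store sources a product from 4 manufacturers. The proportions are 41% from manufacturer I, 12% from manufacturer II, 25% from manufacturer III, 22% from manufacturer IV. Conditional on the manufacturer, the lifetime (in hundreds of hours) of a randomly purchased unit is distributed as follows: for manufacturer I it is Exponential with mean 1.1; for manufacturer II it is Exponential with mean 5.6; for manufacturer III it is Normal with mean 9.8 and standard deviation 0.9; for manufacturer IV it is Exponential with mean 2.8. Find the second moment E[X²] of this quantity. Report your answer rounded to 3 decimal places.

36.181

For each component E[X²] = Var + (mean)², giving I: 2.42; II: 62.72; III: 96.85; IV: 15.68.
Overall E[X²] = 0.41·2.42 + 0.12·62.72 + 0.25·96.85 + 0.22·15.68 = 36.1807.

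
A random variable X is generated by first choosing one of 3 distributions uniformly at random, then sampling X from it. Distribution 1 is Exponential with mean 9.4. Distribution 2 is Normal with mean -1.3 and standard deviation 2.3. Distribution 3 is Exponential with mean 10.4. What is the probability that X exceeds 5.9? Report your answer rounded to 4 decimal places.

Conditional on each component, P(X > 5.9): 1: 0.53384; 2: 0.000872739; 3: 0.56705.
By total probability, P(X > 5.9) = 0.333333·0.53384 + 0.333333·0.000872739 + 0.333333·0.56705 = 0.367254.

0.3673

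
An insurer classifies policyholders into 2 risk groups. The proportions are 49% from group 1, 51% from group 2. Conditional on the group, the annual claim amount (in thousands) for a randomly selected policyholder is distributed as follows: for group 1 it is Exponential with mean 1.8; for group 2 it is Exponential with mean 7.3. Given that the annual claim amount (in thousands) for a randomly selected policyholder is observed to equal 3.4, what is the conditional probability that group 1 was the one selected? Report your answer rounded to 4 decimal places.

0.4842

Likelihoods f(3.4 | ·): 1: 0.0840221; 2: 0.0859811.
Posterior ∝ prior × likelihood. Numerator for 1: 0.49·0.0840221 = 0.0411708.
Normalizing constant: 0.49·0.0840221 + 0.51·0.0859811 = 0.0850212.
P(1 | observation) = 0.0411708 / 0.0850212 = 0.484242.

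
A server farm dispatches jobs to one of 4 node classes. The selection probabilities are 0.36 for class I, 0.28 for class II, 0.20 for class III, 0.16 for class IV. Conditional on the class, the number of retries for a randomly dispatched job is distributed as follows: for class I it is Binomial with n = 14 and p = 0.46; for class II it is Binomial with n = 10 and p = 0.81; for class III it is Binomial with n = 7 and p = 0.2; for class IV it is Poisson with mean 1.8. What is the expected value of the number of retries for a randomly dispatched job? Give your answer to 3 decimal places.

5.154

Component means — I: 6.44; II: 8.1; III: 1.4; IV: 1.8.
E[X] = 0.36·6.44 + 0.28·8.1 + 0.2·1.4 + 0.16·1.8 = 5.1544.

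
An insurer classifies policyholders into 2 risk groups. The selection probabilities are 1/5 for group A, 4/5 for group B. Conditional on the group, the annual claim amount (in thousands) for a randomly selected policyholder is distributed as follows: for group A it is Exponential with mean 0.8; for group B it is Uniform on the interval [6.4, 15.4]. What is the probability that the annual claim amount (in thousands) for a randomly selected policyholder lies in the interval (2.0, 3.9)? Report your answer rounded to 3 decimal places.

0.015

Conditional on each group, P(2.0 < X < 3.9): A: 0.0744499; B: 0.
By total probability, P(2.0 < X < 3.9) = 0.2·0.0744499 + 0.8·0 = 0.01489.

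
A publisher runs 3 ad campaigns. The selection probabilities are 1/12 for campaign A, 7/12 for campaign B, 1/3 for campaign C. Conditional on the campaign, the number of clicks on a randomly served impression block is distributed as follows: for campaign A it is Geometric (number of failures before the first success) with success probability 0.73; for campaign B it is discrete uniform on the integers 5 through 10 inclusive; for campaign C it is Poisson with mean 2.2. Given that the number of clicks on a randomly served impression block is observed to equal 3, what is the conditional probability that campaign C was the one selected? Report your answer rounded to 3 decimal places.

Likelihoods P(X=3 | ·): A: 0.0143686; B: 0; C: 0.196639.
Posterior ∝ prior × likelihood. Numerator for C: 0.333333·0.196639 = 0.0655462.
Normalizing constant: 0.0833333·0.0143686 + 0.583333·0 + 0.333333·0.196639 = 0.0667436.
P(C | observation) = 0.0655462 / 0.0667436 = 0.98206.

0.982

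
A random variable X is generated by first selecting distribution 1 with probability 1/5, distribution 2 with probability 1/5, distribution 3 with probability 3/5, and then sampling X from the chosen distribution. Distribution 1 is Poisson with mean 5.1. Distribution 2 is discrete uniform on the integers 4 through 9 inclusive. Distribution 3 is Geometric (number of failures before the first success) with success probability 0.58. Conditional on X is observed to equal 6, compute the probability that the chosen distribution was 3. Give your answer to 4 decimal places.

0.0294

Likelihoods P(X=6 | ·): 1: 0.149; 2: 0.166667; 3: 0.00318364.
Posterior ∝ prior × likelihood. Numerator for 3: 0.6·0.00318364 = 0.00191018.
Normalizing constant: 0.2·0.149 + 0.2·0.166667 + 0.6·0.00318364 = 0.0650435.
P(3 | observation) = 0.00191018 / 0.0650435 = 0.0293678.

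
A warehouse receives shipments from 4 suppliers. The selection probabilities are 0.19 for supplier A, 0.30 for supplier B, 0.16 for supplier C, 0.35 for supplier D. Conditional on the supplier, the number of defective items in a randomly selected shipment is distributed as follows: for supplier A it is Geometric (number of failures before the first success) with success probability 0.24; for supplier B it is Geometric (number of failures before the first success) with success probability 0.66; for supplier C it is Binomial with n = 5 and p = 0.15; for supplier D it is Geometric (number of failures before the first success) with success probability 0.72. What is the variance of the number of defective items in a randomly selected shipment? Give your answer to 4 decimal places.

Per component, A: μ=3.16667, E[X²]=23.2222; B: μ=0.515152, E[X²]=1.04591; C: μ=0.75, E[X²]=1.2; D: μ=0.388889, E[X²]=0.691358.
E[X] = 0.19·3.16667 + 0.3·0.515152 + 0.16·0.75 + 0.35·0.388889 = 1.01232.
E[X²] = 0.19·23.2222 + 0.3·1.04591 + 0.16·1.2 + 0.35·0.691358 = 5.15997.
Var(X) = E[X²] − (E[X])² = 5.15997 − 1.0248 = 4.13517.

4.1352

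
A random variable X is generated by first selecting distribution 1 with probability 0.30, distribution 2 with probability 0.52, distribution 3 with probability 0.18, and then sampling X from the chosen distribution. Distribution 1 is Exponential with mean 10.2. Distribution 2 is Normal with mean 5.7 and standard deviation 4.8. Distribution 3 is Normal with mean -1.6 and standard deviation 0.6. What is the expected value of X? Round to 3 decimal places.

Component means — 1: 10.2; 2: 5.7; 3: -1.6.
E[X] = 0.3·10.2 + 0.52·5.7 + 0.18·-1.6 = 5.736.

5.736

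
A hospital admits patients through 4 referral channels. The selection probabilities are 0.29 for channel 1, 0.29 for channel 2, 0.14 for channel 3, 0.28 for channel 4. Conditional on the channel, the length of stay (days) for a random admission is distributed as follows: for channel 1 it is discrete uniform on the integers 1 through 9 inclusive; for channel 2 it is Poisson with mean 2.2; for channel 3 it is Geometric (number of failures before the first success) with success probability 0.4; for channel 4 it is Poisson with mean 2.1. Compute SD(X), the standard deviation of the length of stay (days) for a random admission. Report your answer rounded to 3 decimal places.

Per component, 1: μ=5, E[X²]=31.6667; 2: μ=2.2, E[X²]=7.04; 3: μ=1.5, E[X²]=6; 4: μ=2.1, E[X²]=6.51.
E[X] = 0.29·5 + 0.29·2.2 + 0.14·1.5 + 0.28·2.1 = 2.886.
E[X²] = 0.29·31.6667 + 0.29·7.04 + 0.14·6 + 0.28·6.51 = 13.8877.
Var(X) = E[X²] − (E[X])² = 13.8877 − 8.329 = 5.55874.
SD(X) = √5.55874 = 2.3577.

2.358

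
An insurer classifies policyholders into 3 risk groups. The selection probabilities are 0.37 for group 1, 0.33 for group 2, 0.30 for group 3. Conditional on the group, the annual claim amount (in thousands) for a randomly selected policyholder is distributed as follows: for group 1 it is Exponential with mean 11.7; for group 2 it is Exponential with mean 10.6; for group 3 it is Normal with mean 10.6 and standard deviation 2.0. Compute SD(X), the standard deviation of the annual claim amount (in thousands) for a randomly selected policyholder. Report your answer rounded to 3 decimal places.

Per component, 1: μ=11.7, E[X²]=273.78; 2: μ=10.6, E[X²]=224.72; 3: μ=10.6, E[X²]=116.36.
E[X] = 0.37·11.7 + 0.33·10.6 + 0.3·10.6 = 11.007.
E[X²] = 0.37·273.78 + 0.33·224.72 + 0.3·116.36 = 210.364.
Var(X) = E[X²] − (E[X])² = 210.364 − 121.154 = 89.2102.
SD(X) = √89.2102 = 9.44511.

9.445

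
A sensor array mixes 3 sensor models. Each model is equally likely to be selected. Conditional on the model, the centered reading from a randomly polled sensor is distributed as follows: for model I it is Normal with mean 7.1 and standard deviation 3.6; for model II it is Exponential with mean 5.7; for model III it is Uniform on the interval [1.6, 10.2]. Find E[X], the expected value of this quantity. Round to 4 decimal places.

6.2333

Component means — I: 7.1; II: 5.7; III: 5.9.
E[X] = 0.333333·7.1 + 0.333333·5.7 + 0.333333·5.9 = 6.23333.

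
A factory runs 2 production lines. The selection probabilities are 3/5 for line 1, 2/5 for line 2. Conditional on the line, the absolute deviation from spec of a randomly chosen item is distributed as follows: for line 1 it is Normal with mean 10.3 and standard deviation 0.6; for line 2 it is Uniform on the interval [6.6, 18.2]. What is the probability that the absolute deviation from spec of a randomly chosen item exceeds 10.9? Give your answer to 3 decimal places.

0.347

Conditional on each line, P(X > 10.9): 1: 0.158655; 2: 0.62931.
By total probability, P(X > 10.9) = 0.6·0.158655 + 0.4·0.62931 = 0.346917.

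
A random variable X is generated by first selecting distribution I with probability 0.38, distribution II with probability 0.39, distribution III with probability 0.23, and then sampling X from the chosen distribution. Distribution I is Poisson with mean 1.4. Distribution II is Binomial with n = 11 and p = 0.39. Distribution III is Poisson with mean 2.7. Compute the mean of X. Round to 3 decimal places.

2.826

Component means — I: 1.4; II: 4.29; III: 2.7.
E[X] = 0.38·1.4 + 0.39·4.29 + 0.23·2.7 = 2.8261.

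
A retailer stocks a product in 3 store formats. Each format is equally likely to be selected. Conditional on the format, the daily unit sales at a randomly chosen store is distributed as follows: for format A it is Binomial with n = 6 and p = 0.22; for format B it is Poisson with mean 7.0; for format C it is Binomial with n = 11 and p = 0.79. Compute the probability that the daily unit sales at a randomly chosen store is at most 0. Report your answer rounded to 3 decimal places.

0.075

Conditional on each format, P(X ≤ 0): A: 0.2252; B: 0.000911882; C: 3.50278e-08.
By total probability, P(X ≤ 0) = 0.333333·0.2252 + 0.333333·0.000911882 + 0.333333·3.50278e-08 = 0.0753705.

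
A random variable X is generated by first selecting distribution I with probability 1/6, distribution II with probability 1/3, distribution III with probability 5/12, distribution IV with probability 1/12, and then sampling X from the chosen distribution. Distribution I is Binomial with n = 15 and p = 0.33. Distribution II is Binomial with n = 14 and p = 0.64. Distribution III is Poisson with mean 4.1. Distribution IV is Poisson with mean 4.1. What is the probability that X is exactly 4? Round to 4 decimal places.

Conditional on each component, P(X = 4): I: 0.197702; II: 0.00614015; III: 0.195127; IV: 0.195127.
By total probability, P(X = 4) = 0.166667·0.197702 + 0.333333·0.00614015 + 0.416667·0.195127 + 0.0833333·0.195127 = 0.13256.

0.1326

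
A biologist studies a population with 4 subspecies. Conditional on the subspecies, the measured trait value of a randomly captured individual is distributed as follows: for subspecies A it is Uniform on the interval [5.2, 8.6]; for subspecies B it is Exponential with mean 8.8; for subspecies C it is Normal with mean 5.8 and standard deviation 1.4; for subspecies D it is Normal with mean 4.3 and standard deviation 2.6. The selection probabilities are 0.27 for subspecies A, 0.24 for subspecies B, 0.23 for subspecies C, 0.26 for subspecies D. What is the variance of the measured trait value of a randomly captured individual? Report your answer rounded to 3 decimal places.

23.733

Per component, A: μ=6.9, E[X²]=48.5733; B: μ=8.8, E[X²]=154.88; C: μ=5.8, E[X²]=35.6; D: μ=4.3, E[X²]=25.25.
E[X] = 0.27·6.9 + 0.24·8.8 + 0.23·5.8 + 0.26·4.3 = 6.427.
E[X²] = 0.27·48.5733 + 0.24·154.88 + 0.23·35.6 + 0.26·25.25 = 65.039.
Var(X) = E[X²] − (E[X])² = 65.039 − 41.3063 = 23.7327.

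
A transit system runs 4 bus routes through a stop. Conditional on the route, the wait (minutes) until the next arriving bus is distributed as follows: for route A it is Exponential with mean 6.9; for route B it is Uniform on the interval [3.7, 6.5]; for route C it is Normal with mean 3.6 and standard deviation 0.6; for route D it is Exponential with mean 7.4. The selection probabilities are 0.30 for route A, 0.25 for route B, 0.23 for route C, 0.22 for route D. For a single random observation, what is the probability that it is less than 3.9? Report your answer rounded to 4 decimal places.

0.3965

Conditional on each route, P(X < 3.9): A: 0.431763; B: 0.0714286; C: 0.691462; D: 0.409643.
By total probability, P(X < 3.9) = 0.3·0.431763 + 0.25·0.0714286 + 0.23·0.691462 + 0.22·0.409643 = 0.396544.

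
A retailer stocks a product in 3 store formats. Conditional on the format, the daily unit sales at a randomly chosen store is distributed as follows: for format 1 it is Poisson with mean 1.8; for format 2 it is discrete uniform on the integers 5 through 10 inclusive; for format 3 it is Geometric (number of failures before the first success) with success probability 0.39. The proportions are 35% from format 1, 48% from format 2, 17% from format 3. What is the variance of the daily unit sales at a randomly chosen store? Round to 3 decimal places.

Per component, 1: μ=1.8, E[X²]=5.04; 2: μ=7.5, E[X²]=59.1667; 3: μ=1.5641, E[X²]=6.45694.
E[X] = 0.35·1.8 + 0.48·7.5 + 0.17·1.5641 = 4.4959.
E[X²] = 0.35·5.04 + 0.48·59.1667 + 0.17·6.45694 = 31.2617.
Var(X) = E[X²] − (E[X])² = 31.2617 − 20.2131 = 11.0486.

11.049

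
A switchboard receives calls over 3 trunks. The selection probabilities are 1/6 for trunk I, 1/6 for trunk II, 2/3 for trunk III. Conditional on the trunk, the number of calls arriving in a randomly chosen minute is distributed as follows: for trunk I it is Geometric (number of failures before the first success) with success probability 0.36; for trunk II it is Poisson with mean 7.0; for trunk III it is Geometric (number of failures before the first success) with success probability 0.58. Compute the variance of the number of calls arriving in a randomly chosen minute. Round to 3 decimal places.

8.079

Per component, I: μ=1.77778, E[X²]=8.09877; II: μ=7, E[X²]=56; III: μ=0.724138, E[X²]=1.77289.
E[X] = 0.166667·1.77778 + 0.166667·7 + 0.666667·0.724138 = 1.94572.
E[X²] = 0.166667·8.09877 + 0.166667·56 + 0.666667·1.77289 = 11.8651.
Var(X) = E[X²] − (E[X])² = 11.8651 − 3.78583 = 8.07922.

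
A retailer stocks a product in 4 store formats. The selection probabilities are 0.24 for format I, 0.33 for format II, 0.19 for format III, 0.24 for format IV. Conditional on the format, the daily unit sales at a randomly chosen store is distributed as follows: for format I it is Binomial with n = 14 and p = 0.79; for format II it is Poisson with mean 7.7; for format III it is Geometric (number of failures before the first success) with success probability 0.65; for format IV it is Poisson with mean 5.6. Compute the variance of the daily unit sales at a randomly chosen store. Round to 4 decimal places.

Per component, I: μ=11.06, E[X²]=124.646; II: μ=7.7, E[X²]=66.99; III: μ=0.538462, E[X²]=1.11834; IV: μ=5.6, E[X²]=36.96.
E[X] = 0.24·11.06 + 0.33·7.7 + 0.19·0.538462 + 0.24·5.6 = 6.64171.
E[X²] = 0.24·124.646 + 0.33·66.99 + 0.19·1.11834 + 0.24·36.96 = 61.1047.
Var(X) = E[X²] − (E[X])² = 61.1047 − 44.1123 = 16.9924.

16.9924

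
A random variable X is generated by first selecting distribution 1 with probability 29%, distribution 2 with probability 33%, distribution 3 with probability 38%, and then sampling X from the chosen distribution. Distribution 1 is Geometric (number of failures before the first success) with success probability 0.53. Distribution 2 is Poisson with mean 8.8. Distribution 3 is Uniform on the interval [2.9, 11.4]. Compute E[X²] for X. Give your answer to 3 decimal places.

50.887

For each component E[X²] = Var + (mean)², giving 1: 2.45959; 2: 86.24; 3: 57.1433.
Overall E[X²] = 0.29·2.45959 + 0.33·86.24 + 0.38·57.1433 = 50.8869.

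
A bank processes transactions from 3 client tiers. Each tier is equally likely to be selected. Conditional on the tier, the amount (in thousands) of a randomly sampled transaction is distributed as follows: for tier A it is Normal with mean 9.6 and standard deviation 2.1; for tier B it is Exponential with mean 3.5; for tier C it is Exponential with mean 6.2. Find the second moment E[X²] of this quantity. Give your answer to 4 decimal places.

65.9833

For each component E[X²] = Var + (mean)², giving A: 96.57; B: 24.5; C: 76.88.
Overall E[X²] = 0.333333·96.57 + 0.333333·24.5 + 0.333333·76.88 = 65.9833.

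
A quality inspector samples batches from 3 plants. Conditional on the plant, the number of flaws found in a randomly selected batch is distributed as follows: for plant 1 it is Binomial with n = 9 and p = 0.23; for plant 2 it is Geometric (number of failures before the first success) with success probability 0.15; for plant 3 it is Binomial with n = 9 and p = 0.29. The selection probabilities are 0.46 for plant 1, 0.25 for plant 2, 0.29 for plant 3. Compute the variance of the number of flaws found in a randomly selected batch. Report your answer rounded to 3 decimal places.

Per component, 1: μ=2.07, E[X²]=5.8788; 2: μ=5.66667, E[X²]=69.8889; 3: μ=2.61, E[X²]=8.6652.
E[X] = 0.46·2.07 + 0.25·5.66667 + 0.29·2.61 = 3.12577.
E[X²] = 0.46·5.8788 + 0.25·69.8889 + 0.29·8.6652 = 22.6894.
Var(X) = E[X²] − (E[X])² = 22.6894 − 9.77042 = 12.919.

12.919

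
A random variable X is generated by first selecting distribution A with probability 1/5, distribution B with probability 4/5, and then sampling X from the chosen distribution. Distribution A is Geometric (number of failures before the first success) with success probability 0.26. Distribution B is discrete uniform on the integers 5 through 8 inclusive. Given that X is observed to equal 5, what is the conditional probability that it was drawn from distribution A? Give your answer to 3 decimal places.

0.055

Likelihoods P(X=5 | ·): A: 0.0576942; B: 0.25.
Posterior ∝ prior × likelihood. Numerator for A: 0.2·0.0576942 = 0.0115388.
Normalizing constant: 0.2·0.0576942 + 0.8·0.25 = 0.211539.
P(A | observation) = 0.0115388 / 0.211539 = 0.0545471.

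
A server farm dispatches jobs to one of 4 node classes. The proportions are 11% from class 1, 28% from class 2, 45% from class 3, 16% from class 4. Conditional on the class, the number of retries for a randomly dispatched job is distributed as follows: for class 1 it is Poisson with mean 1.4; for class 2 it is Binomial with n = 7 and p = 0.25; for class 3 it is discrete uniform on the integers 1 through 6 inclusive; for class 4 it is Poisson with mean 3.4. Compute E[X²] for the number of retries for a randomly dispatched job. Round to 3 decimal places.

10.813

For each component E[X²] = Var + (mean)², giving 1: 3.36; 2: 4.375; 3: 15.1667; 4: 14.96.
Overall E[X²] = 0.11·3.36 + 0.28·4.375 + 0.45·15.1667 + 0.16·14.96 = 10.8132.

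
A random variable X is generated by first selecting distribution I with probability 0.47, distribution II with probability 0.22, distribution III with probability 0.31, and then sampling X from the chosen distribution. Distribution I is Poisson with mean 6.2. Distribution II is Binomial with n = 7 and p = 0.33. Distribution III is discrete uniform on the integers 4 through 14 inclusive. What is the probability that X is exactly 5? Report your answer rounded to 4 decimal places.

Conditional on each component, P(X = 5): I: 0.154936; II: 0.0368925; III: 0.0909091.
By total probability, P(X = 5) = 0.47·0.154936 + 0.22·0.0368925 + 0.31·0.0909091 = 0.109118.

0.1091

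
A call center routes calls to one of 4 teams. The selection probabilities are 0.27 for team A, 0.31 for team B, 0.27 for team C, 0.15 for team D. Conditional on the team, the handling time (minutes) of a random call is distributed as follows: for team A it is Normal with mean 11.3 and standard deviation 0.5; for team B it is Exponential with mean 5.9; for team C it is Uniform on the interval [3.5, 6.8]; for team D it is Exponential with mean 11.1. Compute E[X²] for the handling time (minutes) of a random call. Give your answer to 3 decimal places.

100.495

For each component E[X²] = Var + (mean)², giving A: 127.94; B: 69.62; C: 27.43; D: 246.42.
Overall E[X²] = 0.27·127.94 + 0.31·69.62 + 0.27·27.43 + 0.15·246.42 = 100.495.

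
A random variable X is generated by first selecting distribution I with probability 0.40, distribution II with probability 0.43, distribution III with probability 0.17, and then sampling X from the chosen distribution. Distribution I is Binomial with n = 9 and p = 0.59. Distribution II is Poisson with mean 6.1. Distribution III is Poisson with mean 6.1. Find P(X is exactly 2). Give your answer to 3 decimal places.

0.035

Conditional on each component, P(X = 2): I: 0.0244058; II: 0.0417286; III: 0.0417286.
By total probability, P(X = 2) = 0.4·0.0244058 + 0.43·0.0417286 + 0.17·0.0417286 = 0.0347995.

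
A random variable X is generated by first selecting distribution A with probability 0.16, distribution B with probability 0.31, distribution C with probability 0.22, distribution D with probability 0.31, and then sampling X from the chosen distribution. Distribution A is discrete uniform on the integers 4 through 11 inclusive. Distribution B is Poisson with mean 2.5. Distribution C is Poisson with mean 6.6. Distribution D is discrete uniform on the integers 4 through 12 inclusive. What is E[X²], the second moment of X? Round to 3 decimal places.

45.494

For each component E[X²] = Var + (mean)², giving A: 61.5; B: 8.75; C: 50.16; D: 70.6667.
Overall E[X²] = 0.16·61.5 + 0.31·8.75 + 0.22·50.16 + 0.31·70.6667 = 45.4944.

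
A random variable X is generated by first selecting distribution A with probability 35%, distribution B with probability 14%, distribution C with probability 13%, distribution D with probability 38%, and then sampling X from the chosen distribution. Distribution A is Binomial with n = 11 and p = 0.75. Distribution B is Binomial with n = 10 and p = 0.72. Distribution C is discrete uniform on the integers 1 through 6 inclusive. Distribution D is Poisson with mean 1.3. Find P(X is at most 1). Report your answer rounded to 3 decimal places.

Conditional on each component, P(X ≤ 1): A: 8.10623e-06; B: 7.91269e-05; C: 0.166667; D: 0.626823.
By total probability, P(X ≤ 1) = 0.35·8.10623e-06 + 0.14·7.91269e-05 + 0.13·0.166667 + 0.38·0.626823 = 0.259873.

0.260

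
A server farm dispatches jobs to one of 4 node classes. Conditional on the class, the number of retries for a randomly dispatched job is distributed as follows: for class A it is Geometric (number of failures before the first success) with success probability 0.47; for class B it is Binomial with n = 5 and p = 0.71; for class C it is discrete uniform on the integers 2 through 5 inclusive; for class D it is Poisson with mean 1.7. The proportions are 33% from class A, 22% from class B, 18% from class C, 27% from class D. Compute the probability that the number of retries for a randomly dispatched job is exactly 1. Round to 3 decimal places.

0.172

Conditional on each class, P(X = 1): A: 0.2491; B: 0.0251085; C: 0; D: 0.310562.
By total probability, P(X = 1) = 0.33·0.2491 + 0.22·0.0251085 + 0.18·0 + 0.27·0.310562 = 0.171579.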